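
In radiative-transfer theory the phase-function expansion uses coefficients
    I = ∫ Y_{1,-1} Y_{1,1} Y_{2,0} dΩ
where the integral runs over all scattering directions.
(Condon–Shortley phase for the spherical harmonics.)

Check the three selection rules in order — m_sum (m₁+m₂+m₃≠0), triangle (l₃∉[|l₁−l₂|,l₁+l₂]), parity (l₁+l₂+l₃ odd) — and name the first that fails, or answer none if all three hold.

none

azimuthal sum: -1 + 1 + 0 = 0  ✓
0 ≤ 2 ≤ 2 (triangle on l)  ✓
L = 1 + 1 + 2 = 4 (even)  ✓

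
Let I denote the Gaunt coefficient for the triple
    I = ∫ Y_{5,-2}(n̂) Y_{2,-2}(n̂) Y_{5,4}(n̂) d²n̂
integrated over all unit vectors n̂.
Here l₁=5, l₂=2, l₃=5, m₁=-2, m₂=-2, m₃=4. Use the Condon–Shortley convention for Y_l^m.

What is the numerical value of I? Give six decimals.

-0.137240

Rules hold: Σm=0, L=12 even, 3≤5≤7.
N = 11·5·11 = 605
Δ = 2!·8!·2!/13! = 1/38610
Racah Σ t=0..2: t=0:+1/2880 t=1:−1/576 t=2:+1/2880 = -1/960
⇒ 3j(5 2 5; 0 0 0)² = 10/429, sgn +1
Racah Σ t=0..0: t=0:+1/20160 = 1/20160
⇒ 3j(5 2 5; -2 -2 4)² = 12/715, sgn -1
4πI² = N·(3j₀)²·(3jₘ)² = 40/169
I = -1·√(0.236686/4π) = -0.13724032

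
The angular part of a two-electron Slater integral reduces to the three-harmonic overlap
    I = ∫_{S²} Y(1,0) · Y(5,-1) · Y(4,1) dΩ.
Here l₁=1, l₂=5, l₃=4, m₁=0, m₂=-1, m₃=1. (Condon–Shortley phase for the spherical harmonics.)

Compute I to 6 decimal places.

-0.240571

Checks pass: Σm=0; 10 even; l₃=4∈[4,6].
(2·1+1)(2·5+1)(2·4+1) = 297
Δ: 2! 0! 8! / 11! → 1/495
sum: t=1:−1/576 = -1/576
3j²(1 5 4; 0 0 0) = Δ·Π!·Σ² = 5/99  (sign -1)
sum: t=1:−1/720 = -1/720
3j²(1 5 4; 0 -1 1) = Δ·Π!·Σ² = 8/165  (sign +1)
combine: 4πI² = 297·5/99·8/165 = 8/11
take √, sign -1: I = -0.24057125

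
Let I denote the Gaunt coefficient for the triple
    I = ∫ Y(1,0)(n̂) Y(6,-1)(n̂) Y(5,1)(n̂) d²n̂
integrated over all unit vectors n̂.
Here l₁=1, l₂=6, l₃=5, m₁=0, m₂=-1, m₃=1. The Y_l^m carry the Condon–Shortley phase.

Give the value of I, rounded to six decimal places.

m-sum 0 ✓  L=12 even ✓  5≤5≤7 ✓
Π(2lᵢ+1) = 3×13×11 = 429
triangle coeff Δ(1,6,5) = 1/858
Σ_t [1,1]: t=1:−1/14400 = -1/14400
(3j)²=6/143 [(1 6 5; 0 0 0)], sign=+1
Σ_t [1,1]: t=1:−1/17280 = -1/17280
(3j)²=35/858 [(1 6 5; 0 -1 1)], sign=-1
⇒ 4πI² = 105/143
I = (-1)√(105/143/(4π)) = -0.24172507

-0.241725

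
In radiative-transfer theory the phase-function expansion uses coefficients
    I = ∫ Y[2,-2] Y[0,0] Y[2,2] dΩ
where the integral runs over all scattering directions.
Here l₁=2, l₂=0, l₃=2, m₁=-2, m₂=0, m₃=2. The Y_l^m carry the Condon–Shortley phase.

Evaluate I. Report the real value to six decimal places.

0.282095

Checks pass: Σm=0; 4 even; l₃=2∈[2,2].
(2·2+1)(2·0+1)(2·2+1) = 25
Δ: 0! 4! 0! / 5! → 1/5
sum: t=0:+1/4 = 1/4
3j²(2 0 2; 0 0 0) = Δ·Π!·Σ² = 1/5  (sign +1)
sum: t=0:+1/24 = 1/24
3j²(2 0 2; -2 0 2) = Δ·Π!·Σ² = 1/5  (sign +1)
combine: 4πI² = 25·1/5·1/5 = 1/1
take √, sign +1: I = 0.28209479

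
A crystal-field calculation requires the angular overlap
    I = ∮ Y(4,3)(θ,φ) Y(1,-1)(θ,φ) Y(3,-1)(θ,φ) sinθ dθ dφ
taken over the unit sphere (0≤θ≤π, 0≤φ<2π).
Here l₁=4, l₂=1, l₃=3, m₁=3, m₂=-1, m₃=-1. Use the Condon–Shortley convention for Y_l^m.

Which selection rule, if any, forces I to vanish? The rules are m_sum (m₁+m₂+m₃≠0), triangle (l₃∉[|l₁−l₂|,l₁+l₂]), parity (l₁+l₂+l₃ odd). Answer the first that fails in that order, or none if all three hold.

azimuthal sum: 3 − 1 − 1 = 1  ✗
3 ≤ 3 ≤ 5 (triangle on l)
L = 4 + 1 + 3 = 8 (even)

m_sum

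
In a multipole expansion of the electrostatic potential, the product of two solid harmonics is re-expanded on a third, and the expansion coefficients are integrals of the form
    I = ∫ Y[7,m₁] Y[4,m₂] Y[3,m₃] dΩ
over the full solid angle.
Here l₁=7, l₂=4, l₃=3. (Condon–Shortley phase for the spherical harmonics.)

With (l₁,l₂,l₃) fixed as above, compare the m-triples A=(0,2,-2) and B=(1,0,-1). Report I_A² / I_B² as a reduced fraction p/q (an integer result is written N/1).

7/50

l's match ⇒ only the (l;m) 3-j factors differ between A and B.
A: triangle coeff Δ(7,4,3) = 1/45045; Σ_t [6,6]: t=6:+1/172800 = 1/172800; (3j)²=7/2145 [(7 4 3; 0 2 -2)], sign=-1
B: triangle coeff Δ(7,4,3) = 1/45045; Σ_t [4,4]: t=4:+1/27648 = 1/27648; (3j)²=10/429 [(7 4 3; 1 0 -1)], sign=+1
I_A²/I_B² = (7/2145)/(10/429) = 7/50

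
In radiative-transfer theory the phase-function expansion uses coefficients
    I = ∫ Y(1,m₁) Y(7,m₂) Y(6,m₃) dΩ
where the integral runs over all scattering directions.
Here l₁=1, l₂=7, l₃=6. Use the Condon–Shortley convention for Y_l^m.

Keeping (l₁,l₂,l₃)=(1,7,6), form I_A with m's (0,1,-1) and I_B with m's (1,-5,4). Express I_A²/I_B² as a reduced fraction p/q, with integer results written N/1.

Shared (l₁,l₂,l₃)=(1,7,6): N and (l;000)² cancel in I_A²/I_B².
A: Δ = 2!·0!·12!/15! = 1/1365; Racah Σ t=1..1: t=1:−1/604800 = -1/604800; ⇒ 3j(1 7 6; 0 1 -1)² = 16/455, sgn +1
B: Δ = 2!·0!·12!/15! = 1/1365; Racah Σ t=0..0: t=0:+1/14515200 = 1/14515200; ⇒ 3j(1 7 6; 1 -5 4)² = 22/455, sgn +1
I_A²/I_B² = (16/455)/(22/455) = 8/11

8/11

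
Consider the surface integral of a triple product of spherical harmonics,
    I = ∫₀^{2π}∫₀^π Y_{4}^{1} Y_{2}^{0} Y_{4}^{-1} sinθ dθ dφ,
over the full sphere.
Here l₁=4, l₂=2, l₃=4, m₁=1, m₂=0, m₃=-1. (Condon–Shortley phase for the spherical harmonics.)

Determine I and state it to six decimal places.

-0.139264

Checks pass: Σm=0; 10 even; l₃=4∈[2,6].
(2·4+1)(2·2+1)(2·4+1) = 405
Δ: 2! 6! 2! / 11! → 1/13860
sum: t=0:+1/192 t=1:−1/36 t=2:+1/192 = -5/288
3j²(4 2 4; 0 0 0) = Δ·Π!·Σ² = 20/693  (sign -1)
sum: t=0:+1/144 t=1:−1/48 t=2:+1/480 = -17/1440
3j²(4 2 4; 1 0 -1) = Δ·Π!·Σ² = 289/13860  (sign +1)
combine: 4πI² = 405·20/693·289/13860 = 1445/5929
take √, sign -1: I = -0.13926381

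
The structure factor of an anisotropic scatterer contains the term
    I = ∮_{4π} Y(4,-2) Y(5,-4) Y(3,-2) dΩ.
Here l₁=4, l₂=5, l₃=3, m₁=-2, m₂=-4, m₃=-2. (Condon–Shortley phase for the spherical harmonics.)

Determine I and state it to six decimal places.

-2 − 4 − 2 = -8 ≠ 0: azimuthal integral kills it; I = 0

0.000000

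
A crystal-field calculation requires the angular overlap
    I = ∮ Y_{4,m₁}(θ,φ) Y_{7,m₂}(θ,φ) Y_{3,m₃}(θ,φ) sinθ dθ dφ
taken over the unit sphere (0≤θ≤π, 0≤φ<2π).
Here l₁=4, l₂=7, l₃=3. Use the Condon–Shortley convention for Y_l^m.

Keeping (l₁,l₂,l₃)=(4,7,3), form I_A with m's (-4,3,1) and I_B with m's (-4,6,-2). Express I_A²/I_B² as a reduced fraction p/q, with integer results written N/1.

l's match ⇒ only the (l;m) 3-j factors differ between A and B.
A: triangle coeff Δ(4,7,3) = 1/45045; Σ_t [8,8]: t=8:+1/1935360 = 1/1935360; (3j)²=1/1001 [(4 7 3; -4 3 1)], sign=+1
B: triangle coeff Δ(4,7,3) = 1/45045; Σ_t [8,8]: t=8:+1/4838400 = 1/4838400; (3j)²=1/35 [(4 7 3; -4 6 -2)], sign=-1
I_A²/I_B² = (1/1001)/(1/35) = 5/143

5/143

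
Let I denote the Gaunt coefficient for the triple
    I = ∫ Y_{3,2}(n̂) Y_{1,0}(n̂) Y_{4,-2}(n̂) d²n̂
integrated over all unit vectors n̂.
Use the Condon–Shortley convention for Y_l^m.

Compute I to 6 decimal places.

0.213244

Rules hold: Σm=0, L=8 even, 2≤4≤4.
N = 7·3·9 = 189
Δ = 0!·6!·2!/9! = 1/252
Racah Σ t=0..0: t=0:+1/36 = 1/36
⇒ 3j(3 1 4; 0 0 0)² = 4/63, sgn +1
Racah Σ t=0..0: t=0:+1/120 = 1/120
⇒ 3j(3 1 4; 2 0 -2)² = 1/21, sgn +1
4πI² = N·(3j₀)²·(3jₘ)² = 4/7
I = +1·√(0.571429/4π) = 0.21324362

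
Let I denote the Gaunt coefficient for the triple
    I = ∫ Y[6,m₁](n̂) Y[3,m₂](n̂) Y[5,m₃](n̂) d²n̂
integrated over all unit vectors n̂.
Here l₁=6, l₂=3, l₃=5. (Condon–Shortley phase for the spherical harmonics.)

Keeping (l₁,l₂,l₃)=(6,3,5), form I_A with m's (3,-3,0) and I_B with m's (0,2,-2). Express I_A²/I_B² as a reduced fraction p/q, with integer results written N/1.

4/3

l's match ⇒ only the (l;m) 3-j factors differ between A and B.
A: triangle coeff Δ(6,3,5) = 1/675675; Σ_t [0,0]: t=0:+1/34560 = 1/34560; (3j)²=4/143 [(6 3 5; 3 -3 0)], sign=-1
B: triangle coeff Δ(6,3,5) = 1/675675; Σ_t [3,4]: t=3:−1/8640 t=4:+1/34560 = -1/11520; (3j)²=3/143 [(6 3 5; 0 2 -2)], sign=+1
I_A²/I_B² = (4/143)/(3/143) = 4/3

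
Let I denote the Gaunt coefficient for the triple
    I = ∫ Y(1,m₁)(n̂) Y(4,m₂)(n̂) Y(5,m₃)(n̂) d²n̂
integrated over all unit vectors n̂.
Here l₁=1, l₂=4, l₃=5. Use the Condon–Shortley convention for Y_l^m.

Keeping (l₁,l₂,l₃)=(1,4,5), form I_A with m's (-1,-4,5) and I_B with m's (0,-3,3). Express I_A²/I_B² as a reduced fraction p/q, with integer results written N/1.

Shared (l₁,l₂,l₃)=(1,4,5): N and (l;000)² cancel in I_A²/I_B².
A: Δ = 0!·2!·8!/11! = 1/495; Racah Σ t=0..0: t=0:+1/80640 = 1/80640; ⇒ 3j(1 4 5; -1 -4 5)² = 1/11, sgn +1
B: Δ = 0!·2!·8!/11! = 1/495; Racah Σ t=0..0: t=0:+1/5040 = 1/5040; ⇒ 3j(1 4 5; 0 -3 3)² = 16/495, sgn +1
I_A²/I_B² = (1/11)/(16/495) = 45/16

45/16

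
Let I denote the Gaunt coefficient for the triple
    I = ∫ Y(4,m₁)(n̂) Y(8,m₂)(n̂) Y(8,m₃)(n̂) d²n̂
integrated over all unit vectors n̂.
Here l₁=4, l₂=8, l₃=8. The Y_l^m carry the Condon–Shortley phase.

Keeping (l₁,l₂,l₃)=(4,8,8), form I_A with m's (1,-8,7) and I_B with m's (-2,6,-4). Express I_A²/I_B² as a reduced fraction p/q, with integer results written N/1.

52/21

l's match ⇒ only the (l;m) 3-j factors differ between A and B.
A: triangle coeff Δ(4,8,8) = 1/185175900; Σ_t [0,0]: t=0:+1/68976230400 = 1/68976230400; (3j)²=65/2907 [(4 8 8; 1 -8 7)], sign=-1
B: triangle coeff Δ(4,8,8) = 1/185175900; Σ_t [2,4]: t=2:+1/45984153600 t=3:−1/1437004800 t=4:+1/696729600 = 1/1313832960; (3j)²=35/3876 [(4 8 8; -2 6 -4)], sign=+1
I_A²/I_B² = (65/2907)/(35/3876) = 52/21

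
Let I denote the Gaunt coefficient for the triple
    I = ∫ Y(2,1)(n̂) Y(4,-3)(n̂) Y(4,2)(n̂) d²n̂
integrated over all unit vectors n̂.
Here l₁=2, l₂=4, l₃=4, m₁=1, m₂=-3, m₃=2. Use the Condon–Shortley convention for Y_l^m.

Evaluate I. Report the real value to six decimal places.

-0.187702

Checks pass: Σm=0; 10 even; l₃=4∈[2,6].
(2·2+1)(2·4+1)(2·4+1) = 405
Δ: 2! 2! 6! / 11! → 1/13860
sum: t=0:+1/192 t=1:−1/36 t=2:+1/192 = -5/288
3j²(2 4 4; 0 0 0) = Δ·Π!·Σ² = 20/693  (sign -1)
sum: t=0:+1/240 t=1:−1/1440 = 1/288
3j²(2 4 4; 1 -3 2) = Δ·Π!·Σ² = 5/132  (sign +1)
combine: 4πI² = 405·20/693·5/132 = 375/847
take √, sign -1: I = -0.18770204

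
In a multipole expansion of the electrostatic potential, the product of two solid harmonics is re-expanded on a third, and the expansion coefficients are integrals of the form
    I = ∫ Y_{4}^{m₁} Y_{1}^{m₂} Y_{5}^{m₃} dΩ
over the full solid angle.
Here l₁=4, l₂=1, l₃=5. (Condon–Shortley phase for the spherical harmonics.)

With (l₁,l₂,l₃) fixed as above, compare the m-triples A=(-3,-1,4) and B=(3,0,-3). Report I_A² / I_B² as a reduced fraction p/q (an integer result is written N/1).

Shared (l₁,l₂,l₃)=(4,1,5): N and (l;000)² cancel in I_A²/I_B².
A: Δ = 0!·8!·2!/11! = 1/495; Racah Σ t=0..0: t=0:+1/10080 = 1/10080; ⇒ 3j(4 1 5; -3 -1 4)² = 4/55, sgn -1
B: Δ = 0!·8!·2!/11! = 1/495; Racah Σ t=0..0: t=0:+1/5040 = 1/5040; ⇒ 3j(4 1 5; 3 0 -3)² = 16/495, sgn +1
I_A²/I_B² = (4/55)/(16/495) = 9/4

9/4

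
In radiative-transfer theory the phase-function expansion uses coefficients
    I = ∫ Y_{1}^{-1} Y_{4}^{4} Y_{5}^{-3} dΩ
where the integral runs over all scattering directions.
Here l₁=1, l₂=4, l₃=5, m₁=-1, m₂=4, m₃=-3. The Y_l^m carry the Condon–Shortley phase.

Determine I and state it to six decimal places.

-0.049106

Checks pass: Σm=0; 10 even; l₃=5∈[3,5].
(2·1+1)(2·4+1)(2·5+1) = 297
Δ: 0! 2! 8! / 11! → 1/495
sum: t=0:+1/576 = 1/576
3j²(1 4 5; 0 0 0) = Δ·Π!·Σ² = 5/99  (sign -1)
sum: t=0:+1/80640 = 1/80640
3j²(1 4 5; -1 4 -3) = Δ·Π!·Σ² = 1/495  (sign +1)
combine: 4πI² = 297·5/99·1/495 = 1/33
take √, sign -1: I = -0.04910640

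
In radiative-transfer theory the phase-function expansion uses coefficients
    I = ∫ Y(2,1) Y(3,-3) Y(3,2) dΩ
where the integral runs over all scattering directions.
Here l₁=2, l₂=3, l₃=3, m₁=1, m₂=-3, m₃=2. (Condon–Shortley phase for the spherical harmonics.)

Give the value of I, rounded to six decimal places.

m-sum 0 ✓  L=8 even ✓  1≤3≤5 ✓
Π(2lᵢ+1) = 5×7×7 = 245
triangle coeff Δ(2,3,3) = 1/3780
Σ_t [0,2]: t=0:+1/24 t=1:−1/4 t=2:+1/24 = -1/6
(3j)²=4/105 [(2 3 3; 0 0 0)], sign=+1
Σ_t [0,0]: t=0:+1/48 = 1/48
(3j)²=5/84 [(2 3 3; 1 -3 2)], sign=-1
⇒ 4πI² = 5/9
I = (-1)√(5/9/(4π)) = -0.21026104

-0.210261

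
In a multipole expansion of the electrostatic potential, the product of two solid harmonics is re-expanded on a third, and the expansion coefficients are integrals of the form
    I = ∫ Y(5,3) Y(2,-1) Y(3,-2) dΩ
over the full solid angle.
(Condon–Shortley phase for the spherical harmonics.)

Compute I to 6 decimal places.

-0.253584

Checks pass: Σm=0; 10 even; l₃=3∈[3,7].
(2·5+1)(2·2+1)(2·3+1) = 385
Δ: 4! 6! 0! / 11! → 1/2310
sum: t=2:+1/144 = 1/144
3j²(5 2 3; 0 0 0) = Δ·Π!·Σ² = 10/231  (sign -1)
sum: t=1:−1/720 = -1/720
3j²(5 2 3; 3 -1 -2) = Δ·Π!·Σ² = 8/165  (sign +1)
combine: 4πI² = 385·10/231·8/165 = 80/99
take √, sign -1: I = -0.25358436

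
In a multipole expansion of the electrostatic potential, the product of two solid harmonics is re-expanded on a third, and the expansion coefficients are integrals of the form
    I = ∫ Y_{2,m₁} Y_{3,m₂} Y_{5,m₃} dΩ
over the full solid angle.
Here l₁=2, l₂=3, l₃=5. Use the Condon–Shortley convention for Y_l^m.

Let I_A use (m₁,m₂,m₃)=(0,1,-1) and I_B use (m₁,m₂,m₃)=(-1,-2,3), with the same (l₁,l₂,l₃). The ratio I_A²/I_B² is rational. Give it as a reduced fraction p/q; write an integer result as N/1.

45/56

l's match ⇒ only the (l;m) 3-j factors differ between A and B.
A: triangle coeff Δ(2,3,5) = 1/2310; Σ_t [0,0]: t=0:+1/192 = 1/192; (3j)²=3/77 [(2 3 5; 0 1 -1)], sign=+1
B: triangle coeff Δ(2,3,5) = 1/2310; Σ_t [0,0]: t=0:+1/720 = 1/720; (3j)²=8/165 [(2 3 5; -1 -2 3)], sign=+1
I_A²/I_B² = (3/77)/(8/165) = 45/56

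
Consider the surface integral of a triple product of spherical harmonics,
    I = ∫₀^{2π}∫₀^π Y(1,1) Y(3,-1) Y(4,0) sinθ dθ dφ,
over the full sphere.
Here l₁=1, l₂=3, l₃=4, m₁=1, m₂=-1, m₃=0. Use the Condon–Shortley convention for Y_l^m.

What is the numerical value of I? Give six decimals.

0.150786

Checks pass: Σm=0; 8 even; l₃=4∈[2,4].
(2·1+1)(2·3+1)(2·4+1) = 189
Δ: 0! 2! 6! / 9! → 1/252
sum: t=0:+1/36 = 1/36
3j²(1 3 4; 0 0 0) = Δ·Π!·Σ² = 4/63  (sign +1)
sum: t=0:+1/96 = 1/96
3j²(1 3 4; 1 -1 0) = Δ·Π!·Σ² = 1/42  (sign +1)
combine: 4πI² = 189·4/63·1/42 = 2/7
take √, sign +1: I = 0.15078601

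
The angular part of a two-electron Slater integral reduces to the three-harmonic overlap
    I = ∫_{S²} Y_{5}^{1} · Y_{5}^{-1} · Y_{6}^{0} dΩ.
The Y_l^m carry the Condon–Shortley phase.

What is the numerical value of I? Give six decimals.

-0.036818

Rules hold: Σm=0, L=16 even, 0≤6≤10.
N = 11·11·13 = 1573
Δ = 4!·6!·6!/17! = 1/28588560
Racah Σ t=0..4: t=0:+1/345600 t=1:−1/13824 t=2:+1/5184 t=3:−1/13824 t=4:+1/345600 = 7/129600
⇒ 3j(5 5 6; 0 0 0)² = 80/7293, sgn +1
Racah Σ t=0..4: t=0:+1/55296 t=1:−1/7776 t=2:+1/9216 t=3:−1/86400 t=4:+1/12441600 = -7/518400
⇒ 3j(5 5 6; 1 -1 0)² = 12/12155, sgn -1
4πI² = N·(3j₀)²·(3jₘ)² = 64/3757
I = -1·√(0.0170349/4π) = -0.03681836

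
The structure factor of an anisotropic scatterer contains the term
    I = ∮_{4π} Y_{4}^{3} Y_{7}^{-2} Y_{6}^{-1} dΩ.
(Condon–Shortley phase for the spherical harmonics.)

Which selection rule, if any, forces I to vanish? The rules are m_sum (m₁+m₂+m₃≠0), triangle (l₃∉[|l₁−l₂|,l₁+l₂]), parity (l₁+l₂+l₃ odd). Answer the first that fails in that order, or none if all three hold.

azimuthal sum: 3 − 2 − 1 = 0  ✓
3 ≤ 6 ≤ 11 (triangle on l)  ✓
L = 4 + 7 + 6 = 17 (odd)  ✗

parity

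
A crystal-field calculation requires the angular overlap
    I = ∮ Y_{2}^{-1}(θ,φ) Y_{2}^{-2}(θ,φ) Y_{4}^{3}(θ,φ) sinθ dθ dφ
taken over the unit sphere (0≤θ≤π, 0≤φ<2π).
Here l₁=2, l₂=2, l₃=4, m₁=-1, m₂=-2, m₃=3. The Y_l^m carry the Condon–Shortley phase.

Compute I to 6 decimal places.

Checks pass: Σm=0; 8 even; l₃=4∈[0,4].
(2·2+1)(2·2+1)(2·4+1) = 225
Δ: 0! 4! 4! / 9! → 1/630
sum: t=0:+1/16 = 1/16
3j²(2 2 4; 0 0 0) = Δ·Π!·Σ² = 2/35  (sign +1)
sum: t=0:+1/144 = 1/144
3j²(2 2 4; -1 -2 3) = Δ·Π!·Σ² = 1/18  (sign -1)
combine: 4πI² = 225·2/35·1/18 = 5/7
take √, sign -1: I = -0.23841361

-0.238414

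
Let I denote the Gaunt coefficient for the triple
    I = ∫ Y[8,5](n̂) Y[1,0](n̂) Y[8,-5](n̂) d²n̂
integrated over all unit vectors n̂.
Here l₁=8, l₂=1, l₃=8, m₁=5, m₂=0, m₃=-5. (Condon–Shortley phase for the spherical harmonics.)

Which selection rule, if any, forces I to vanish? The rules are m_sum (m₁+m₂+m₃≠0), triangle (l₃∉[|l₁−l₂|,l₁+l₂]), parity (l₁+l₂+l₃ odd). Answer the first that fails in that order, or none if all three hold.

parity

azimuthal sum: 5 + 0 − 5 = 0  ✓
7 ≤ 8 ≤ 9 (triangle on l)  ✓
L = 8 + 1 + 8 = 17 (odd)  ✗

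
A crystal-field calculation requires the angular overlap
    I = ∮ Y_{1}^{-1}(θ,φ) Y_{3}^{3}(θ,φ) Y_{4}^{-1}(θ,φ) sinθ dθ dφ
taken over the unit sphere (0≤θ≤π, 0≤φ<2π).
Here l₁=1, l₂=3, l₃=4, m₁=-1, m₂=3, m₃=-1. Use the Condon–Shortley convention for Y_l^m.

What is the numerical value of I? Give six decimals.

0.000000

Σmᵢ = 1 ≠ 0, so the φ-integral vanishes; I = 0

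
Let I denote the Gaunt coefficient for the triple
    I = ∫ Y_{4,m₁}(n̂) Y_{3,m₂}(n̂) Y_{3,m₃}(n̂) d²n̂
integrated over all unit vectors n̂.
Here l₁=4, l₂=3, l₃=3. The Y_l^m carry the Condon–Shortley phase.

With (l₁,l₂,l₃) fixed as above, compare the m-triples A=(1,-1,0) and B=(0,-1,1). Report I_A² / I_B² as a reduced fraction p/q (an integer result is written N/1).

l's match ⇒ only the (l;m) 3-j factors differ between A and B.
A: triangle coeff Δ(4,3,3) = 1/34650; Σ_t [0,2]: t=0:+1/288 t=1:−1/24 t=2:+1/48 = -5/288; (3j)²=5/462 [(4 3 3; 1 -1 0)], sign=+1
B: triangle coeff Δ(4,3,3) = 1/34650; Σ_t [0,2]: t=0:+1/1152 t=1:−1/36 t=2:+1/32 = 5/1152; (3j)²=1/1386 [(4 3 3; 0 -1 1)], sign=+1
I_A²/I_B² = (5/462)/(1/1386) = 15/1

15/1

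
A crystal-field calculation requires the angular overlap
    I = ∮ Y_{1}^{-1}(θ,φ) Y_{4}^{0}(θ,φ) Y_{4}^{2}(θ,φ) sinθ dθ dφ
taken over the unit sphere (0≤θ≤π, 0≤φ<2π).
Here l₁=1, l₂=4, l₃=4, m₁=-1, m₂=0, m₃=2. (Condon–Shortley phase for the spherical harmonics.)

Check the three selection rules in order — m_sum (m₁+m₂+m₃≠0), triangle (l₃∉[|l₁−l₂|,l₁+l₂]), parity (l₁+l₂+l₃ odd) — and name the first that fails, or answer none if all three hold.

m_sum

azimuthal sum: -1 + 0 + 2 = 1  ✗
3 ≤ 4 ≤ 5 (triangle on l)
L = 1 + 4 + 4 = 9 (odd)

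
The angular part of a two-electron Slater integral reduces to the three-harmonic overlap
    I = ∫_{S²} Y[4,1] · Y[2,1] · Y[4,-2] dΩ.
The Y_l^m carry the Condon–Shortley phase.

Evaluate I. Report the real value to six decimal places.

0.127700

Checks pass: Σm=0; 10 even; l₃=4∈[2,6].
(2·4+1)(2·2+1)(2·4+1) = 405
Δ: 2! 6! 2! / 11! → 1/13860
sum: t=0:+1/192 t=1:−1/36 t=2:+1/192 = -5/288
3j²(4 2 4; 0 0 0) = Δ·Π!·Σ² = 20/693  (sign -1)
sum: t=1:−1/96 t=2:+1/240 = -1/160
3j²(4 2 4; 1 1 -2) = Δ·Π!·Σ² = 27/1540  (sign -1)
combine: 4πI² = 405·20/693·27/1540 = 1215/5929
take √, sign +1: I = 0.12770047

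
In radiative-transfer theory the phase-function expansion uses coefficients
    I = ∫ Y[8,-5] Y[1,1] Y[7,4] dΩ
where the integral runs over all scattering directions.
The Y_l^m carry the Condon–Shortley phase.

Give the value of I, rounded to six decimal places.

-0.270230

m-sum 0 ✓  L=16 even ✓  7≤7≤9 ✓
Π(2lᵢ+1) = 17×3×15 = 765
triangle coeff Δ(8,1,7) = 1/2040
Σ_t [1,1]: t=1:−1/25401600 = -1/25401600
(3j)²=8/255 [(8 1 7; 0 0 0)], sign=+1
Σ_t [2,2]: t=2:+1/479001600 = 1/479001600
(3j)²=13/340 [(8 1 7; -5 1 4)], sign=-1
⇒ 4πI² = 78/85
I = (-1)√(78/85/(4π)) = -0.27022959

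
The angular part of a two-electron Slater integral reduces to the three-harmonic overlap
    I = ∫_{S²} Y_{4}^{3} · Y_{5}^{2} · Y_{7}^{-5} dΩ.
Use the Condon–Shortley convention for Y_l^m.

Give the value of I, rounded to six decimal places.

m-sum 0 ✓  L=16 even ✓  1≤7≤9 ✓
Π(2lᵢ+1) = 9×11×15 = 1485
triangle coeff Δ(4,5,7) = 1/6126120
Σ_t [0,2]: t=0:+1/69120 t=1:−1/20736 t=2:+1/69120 = -1/51840
(3j)²=280/21879 [(4 5 7; 0 0 0)], sign=+1
Σ_t [0,1]: t=0:+1/1209600 t=1:−1/1036800 = -1/7257600
(3j)²=1/2210 [(4 5 7; 3 2 -5)], sign=-1
⇒ 4πI² = 420/48841
I = (-1)√(420/48841/(4π)) = -0.02615938

-0.026159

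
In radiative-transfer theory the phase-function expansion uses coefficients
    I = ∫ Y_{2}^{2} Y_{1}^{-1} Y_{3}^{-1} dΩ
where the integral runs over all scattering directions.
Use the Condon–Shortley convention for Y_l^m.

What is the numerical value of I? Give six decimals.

Rules hold: Σm=0, L=6 even, 1≤3≤3.
N = 5·3·7 = 105
Δ = 0!·4!·2!/7! = 1/105
Racah Σ t=0..0: t=0:+1/4 = 1/4
⇒ 3j(2 1 3; 0 0 0)² = 3/35, sgn -1
Racah Σ t=0..0: t=0:+1/48 = 1/48
⇒ 3j(2 1 3; 2 -1 -1)² = 1/105, sgn +1
4πI² = N·(3j₀)²·(3jₘ)² = 3/35
I = -1·√(0.0857143/4π) = -0.08258890

-0.082589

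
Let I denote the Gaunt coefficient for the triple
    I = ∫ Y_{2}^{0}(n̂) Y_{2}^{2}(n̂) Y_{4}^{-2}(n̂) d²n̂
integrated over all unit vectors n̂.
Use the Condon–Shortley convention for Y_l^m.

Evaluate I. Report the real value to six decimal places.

0.156078

Rules hold: Σm=0, L=8 even, 0≤4≤4.
N = 5·5·9 = 225
Δ = 0!·4!·4!/9! = 1/630
Racah Σ t=0..0: t=0:+1/16 = 1/16
⇒ 3j(2 2 4; 0 0 0)² = 2/35, sgn +1
Racah Σ t=0..0: t=0:+1/96 = 1/96
⇒ 3j(2 2 4; 0 2 -2)² = 1/42, sgn +1
4πI² = N·(3j₀)²·(3jₘ)² = 15/49
I = +1·√(0.306122/4π) = 0.15607835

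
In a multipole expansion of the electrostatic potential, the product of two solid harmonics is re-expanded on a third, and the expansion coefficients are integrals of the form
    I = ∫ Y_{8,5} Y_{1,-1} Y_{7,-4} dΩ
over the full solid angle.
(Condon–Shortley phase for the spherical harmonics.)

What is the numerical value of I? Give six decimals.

Checks pass: Σm=0; 16 even; l₃=7∈[7,9].
(2·8+1)(2·1+1)(2·7+1) = 765
Δ: 2! 14! 0! / 17! → 1/2040
sum: t=1:−1/25401600 = -1/25401600
3j²(8 1 7; 0 0 0) = Δ·Π!·Σ² = 8/255  (sign +1)
sum: t=0:+1/479001600 = 1/479001600
3j²(8 1 7; 5 -1 -4) = Δ·Π!·Σ² = 13/340  (sign -1)
combine: 4πI² = 765·8/255·13/340 = 78/85
take √, sign -1: I = -0.27022959

-0.270230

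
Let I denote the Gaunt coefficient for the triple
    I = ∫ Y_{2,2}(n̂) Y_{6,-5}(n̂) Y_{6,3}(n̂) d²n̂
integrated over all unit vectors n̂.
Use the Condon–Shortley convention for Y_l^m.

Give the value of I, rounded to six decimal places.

0.120286

Rules hold: Σm=0, L=14 even, 4≤6≤8.
N = 5·13·13 = 845
Δ = 2!·2!·10!/15! = 1/90090
Racah Σ t=0..2: t=0:+1/69120 t=1:−1/14400 t=2:+1/69120 = -7/172800
⇒ 3j(2 6 6; 0 0 0)² = 14/715, sgn -1
Racah Σ t=0..0: t=0:+1/1451520 = 1/1451520
⇒ 3j(2 6 6; 2 -5 3)² = 1/91, sgn -1
4πI² = N·(3j₀)²·(3jₘ)² = 2/11
I = +1·√(0.181818/4π) = 0.12028562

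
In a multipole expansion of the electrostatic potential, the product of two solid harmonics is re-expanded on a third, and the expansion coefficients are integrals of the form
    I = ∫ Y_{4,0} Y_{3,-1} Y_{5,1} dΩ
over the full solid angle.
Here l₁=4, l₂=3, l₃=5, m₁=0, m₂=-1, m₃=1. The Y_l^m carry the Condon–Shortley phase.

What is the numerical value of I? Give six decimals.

Rules hold: Σm=0, L=12 even, 1≤5≤7.
N = 9·7·11 = 693
Δ = 2!·6!·4!/13! = 1/180180
Racah Σ t=0..2: t=0:+1/576 t=1:−1/144 t=2:+1/576 = -1/288
⇒ 3j(4 3 5; 0 0 0)² = 20/1001, sgn +1
Racah Σ t=0..2: t=0:+1/384 t=1:−1/216 t=2:+1/2304 = -11/6912
⇒ 3j(4 3 5; 0 -1 1)² = 11/1638, sgn -1
4πI² = N·(3j₀)²·(3jₘ)² = 110/1183
I = -1·√(0.0929839/4π) = -0.08601992

-0.086020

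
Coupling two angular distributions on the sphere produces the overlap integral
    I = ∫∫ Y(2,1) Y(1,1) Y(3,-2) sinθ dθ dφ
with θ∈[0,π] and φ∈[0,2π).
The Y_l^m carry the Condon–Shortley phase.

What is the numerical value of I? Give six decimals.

0.261169

Rules hold: Σm=0, L=6 even, 1≤3≤3.
N = 5·3·7 = 105
Δ = 0!·4!·2!/7! = 1/105
Racah Σ t=0..0: t=0:+1/4 = 1/4
⇒ 3j(2 1 3; 0 0 0)² = 3/35, sgn -1
Racah Σ t=0..0: t=0:+1/12 = 1/12
⇒ 3j(2 1 3; 1 1 -2)² = 2/21, sgn -1
4πI² = N·(3j₀)²·(3jₘ)² = 6/7
I = +1·√(0.857143/4π) = 0.26116903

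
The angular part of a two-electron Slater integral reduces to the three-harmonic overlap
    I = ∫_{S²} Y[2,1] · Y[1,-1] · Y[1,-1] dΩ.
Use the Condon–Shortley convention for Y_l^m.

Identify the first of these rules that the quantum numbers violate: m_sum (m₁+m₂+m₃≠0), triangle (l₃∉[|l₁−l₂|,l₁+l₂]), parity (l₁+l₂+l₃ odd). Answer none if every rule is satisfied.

azimuthal sum: 1 − 1 − 1 = -1  ✗
1 ≤ 1 ≤ 3 (triangle on l)
L = 2 + 1 + 1 = 4 (even)

m_sum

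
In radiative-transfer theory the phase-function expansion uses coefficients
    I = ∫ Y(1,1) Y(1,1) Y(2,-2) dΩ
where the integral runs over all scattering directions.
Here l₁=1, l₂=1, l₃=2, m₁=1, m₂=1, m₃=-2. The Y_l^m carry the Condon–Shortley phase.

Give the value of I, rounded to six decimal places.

0.309019

Rules hold: Σm=0, L=4 even, 0≤2≤2.
N = 3·3·5 = 45
Δ = 0!·2!·2!/5! = 1/30
Racah Σ t=0..0: t=0:+1/1 = 1/1
⇒ 3j(1 1 2; 0 0 0)² = 2/15, sgn +1
Racah Σ t=0..0: t=0:+1/4 = 1/4
⇒ 3j(1 1 2; 1 1 -2)² = 1/5, sgn +1
4πI² = N·(3j₀)²·(3jₘ)² = 6/5
I = +1·√(1.2/4π) = 0.30901936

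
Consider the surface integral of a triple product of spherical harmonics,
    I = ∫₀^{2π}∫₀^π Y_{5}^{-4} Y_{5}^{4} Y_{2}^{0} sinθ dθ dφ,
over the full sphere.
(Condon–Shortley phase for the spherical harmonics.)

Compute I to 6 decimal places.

Checks pass: Σm=0; 12 even; l₃=2∈[0,10].
(2·5+1)(2·5+1)(2·2+1) = 605
Δ: 8! 2! 2! / 13! → 1/38610
sum: t=3:−1/2880 t=4:+1/576 t=5:−1/2880 = 1/960
3j²(5 5 2; 0 0 0) = Δ·Π!·Σ² = 10/429  (sign +1)
sum: t=7:−1/20160 t=8:+1/40320 = -1/40320
3j²(5 5 2; -4 4 0) = Δ·Π!·Σ² = 6/715  (sign -1)
combine: 4πI² = 605·10/429·6/715 = 20/169
take √, sign -1: I = -0.09704356

-0.097044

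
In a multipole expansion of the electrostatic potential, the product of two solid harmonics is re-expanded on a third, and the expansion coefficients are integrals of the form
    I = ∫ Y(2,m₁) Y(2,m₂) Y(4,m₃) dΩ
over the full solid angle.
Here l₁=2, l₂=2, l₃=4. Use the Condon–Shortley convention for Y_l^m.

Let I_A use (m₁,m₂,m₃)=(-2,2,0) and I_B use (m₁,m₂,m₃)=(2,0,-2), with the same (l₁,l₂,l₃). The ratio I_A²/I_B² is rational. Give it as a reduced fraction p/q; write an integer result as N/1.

1/15

Shared (l₁,l₂,l₃)=(2,2,4): N and (l;000)² cancel in I_A²/I_B².
A: Δ = 0!·4!·4!/9! = 1/630; Racah Σ t=0..0: t=0:+1/576 = 1/576; ⇒ 3j(2 2 4; -2 2 0)² = 1/630, sgn +1
B: Δ = 0!·4!·4!/9! = 1/630; Racah Σ t=0..0: t=0:+1/96 = 1/96; ⇒ 3j(2 2 4; 2 0 -2)² = 1/42, sgn +1
I_A²/I_B² = (1/630)/(1/42) = 1/15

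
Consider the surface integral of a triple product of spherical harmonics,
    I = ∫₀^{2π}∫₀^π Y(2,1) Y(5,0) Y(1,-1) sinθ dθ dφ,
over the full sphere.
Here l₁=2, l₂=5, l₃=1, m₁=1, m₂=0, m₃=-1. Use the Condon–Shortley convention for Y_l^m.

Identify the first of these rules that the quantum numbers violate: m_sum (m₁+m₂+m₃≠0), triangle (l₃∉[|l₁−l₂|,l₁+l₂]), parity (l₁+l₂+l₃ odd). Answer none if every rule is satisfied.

azimuthal sum: 1 + 0 − 1 = 0  ✓
3 ≤ 1 ≤ 7 (triangle on l)  ✗
L = 2 + 5 + 1 = 8 (even)

triangle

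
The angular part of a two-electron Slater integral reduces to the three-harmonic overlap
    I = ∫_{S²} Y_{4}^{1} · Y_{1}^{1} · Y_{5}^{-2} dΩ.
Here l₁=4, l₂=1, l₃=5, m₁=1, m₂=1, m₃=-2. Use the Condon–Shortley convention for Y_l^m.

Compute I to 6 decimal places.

Rules hold: Σm=0, L=10 even, 3≤5≤5.
N = 9·3·11 = 297
Δ = 0!·8!·2!/11! = 1/495
Racah Σ t=0..0: t=0:+1/576 = 1/576
⇒ 3j(4 1 5; 0 0 0)² = 5/99, sgn -1
Racah Σ t=0..0: t=0:+1/1440 = 1/1440
⇒ 3j(4 1 5; 1 1 -2)² = 7/165, sgn -1
4πI² = N·(3j₀)²·(3jₘ)² = 7/11
I = +1·√(0.636364/4π) = 0.22503380

0.225034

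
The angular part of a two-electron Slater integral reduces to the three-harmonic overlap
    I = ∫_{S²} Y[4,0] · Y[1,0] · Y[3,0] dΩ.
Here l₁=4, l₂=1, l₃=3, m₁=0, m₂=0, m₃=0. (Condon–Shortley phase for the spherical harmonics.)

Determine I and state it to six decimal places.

0.246233

Rules hold: Σm=0, L=8 even, 3≤3≤5.
N = 9·3·7 = 189
Δ = 2!·6!·0!/9! = 1/252
Racah Σ t=1..1: t=1:−1/36 = -1/36
⇒ 3j(4 1 3; 0 0 0)² = 4/63, sgn +1
(m-triple is (0,0,0) — same symbol as above.)
4πI² = N·(3j₀)²·(3jₘ)² = 16/21
I = +1·√(0.761905/4π) = 0.24623252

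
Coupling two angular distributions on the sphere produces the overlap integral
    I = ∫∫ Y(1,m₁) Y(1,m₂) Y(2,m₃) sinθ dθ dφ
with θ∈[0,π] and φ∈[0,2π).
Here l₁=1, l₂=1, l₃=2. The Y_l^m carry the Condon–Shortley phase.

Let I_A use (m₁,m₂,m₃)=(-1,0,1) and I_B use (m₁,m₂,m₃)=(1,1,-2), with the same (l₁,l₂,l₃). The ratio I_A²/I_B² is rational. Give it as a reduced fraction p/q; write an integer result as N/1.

Shared (l₁,l₂,l₃)=(1,1,2): N and (l;000)² cancel in I_A²/I_B².
A: Δ = 0!·2!·2!/5! = 1/30; Racah Σ t=0..0: t=0:+1/2 = 1/2; ⇒ 3j(1 1 2; -1 0 1)² = 1/10, sgn -1
B: Δ = 0!·2!·2!/5! = 1/30; Racah Σ t=0..0: t=0:+1/4 = 1/4; ⇒ 3j(1 1 2; 1 1 -2)² = 1/5, sgn +1
I_A²/I_B² = (1/10)/(1/5) = 1/2

1/2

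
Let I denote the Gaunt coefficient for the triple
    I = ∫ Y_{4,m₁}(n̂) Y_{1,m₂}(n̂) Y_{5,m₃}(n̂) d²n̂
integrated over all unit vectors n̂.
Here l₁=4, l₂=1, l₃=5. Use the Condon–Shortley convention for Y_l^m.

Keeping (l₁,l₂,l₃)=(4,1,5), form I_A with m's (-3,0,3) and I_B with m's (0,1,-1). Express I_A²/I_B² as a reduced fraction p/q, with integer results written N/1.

16/15

l's match ⇒ only the (l;m) 3-j factors differ between A and B.
A: triangle coeff Δ(4,1,5) = 1/495; Σ_t [0,0]: t=0:+1/5040 = 1/5040; (3j)²=16/495 [(4 1 5; -3 0 3)], sign=+1
B: triangle coeff Δ(4,1,5) = 1/495; Σ_t [0,0]: t=0:+1/1152 = 1/1152; (3j)²=1/33 [(4 1 5; 0 1 -1)], sign=+1
I_A²/I_B² = (16/495)/(1/33) = 16/15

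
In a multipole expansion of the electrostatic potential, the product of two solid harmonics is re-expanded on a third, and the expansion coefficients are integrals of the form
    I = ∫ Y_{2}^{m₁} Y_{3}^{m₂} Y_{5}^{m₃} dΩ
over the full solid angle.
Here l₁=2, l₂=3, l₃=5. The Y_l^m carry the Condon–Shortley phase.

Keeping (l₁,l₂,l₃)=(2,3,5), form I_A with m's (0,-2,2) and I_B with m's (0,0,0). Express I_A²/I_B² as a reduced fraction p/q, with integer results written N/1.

63/100

l's match ⇒ only the (l;m) 3-j factors differ between A and B.
A: triangle coeff Δ(2,3,5) = 1/2310; Σ_t [0,0]: t=0:+1/480 = 1/480; (3j)²=3/110 [(2 3 5; 0 -2 2)], sign=-1
B: triangle coeff Δ(2,3,5) = 1/2310; Σ_t [0,0]: t=0:+1/144 = 1/144; (3j)²=10/231 [(2 3 5; 0 0 0)], sign=-1
I_A²/I_B² = (3/110)/(10/231) = 63/100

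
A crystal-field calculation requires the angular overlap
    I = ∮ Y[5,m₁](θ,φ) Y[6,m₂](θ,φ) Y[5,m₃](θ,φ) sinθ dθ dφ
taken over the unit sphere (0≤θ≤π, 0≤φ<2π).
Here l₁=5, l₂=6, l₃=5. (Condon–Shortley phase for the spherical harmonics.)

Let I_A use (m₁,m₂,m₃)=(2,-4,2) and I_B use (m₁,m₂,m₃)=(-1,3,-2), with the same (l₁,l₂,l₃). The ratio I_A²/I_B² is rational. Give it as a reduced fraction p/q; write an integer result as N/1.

56/15

l's match ⇒ only the (l;m) 3-j factors differ between A and B.
A: triangle coeff Δ(5,6,5) = 1/28588560; Σ_t [0,2]: t=0:+1/207360 t=1:−1/57600 t=2:+1/207360 = -1/129600; (3j)²=168/12155 [(5 6 5; 2 -4 2)], sign=+1
B: triangle coeff Δ(5,6,5) = 1/28588560; Σ_t [3,6]: t=3:−1/155520 t=4:+1/23040 t=5:−1/34560 t=6:+1/622080 = 1/103680; (3j)²=9/2431 [(5 6 5; -1 3 -2)], sign=-1
I_A²/I_B² = (168/12155)/(9/2431) = 56/15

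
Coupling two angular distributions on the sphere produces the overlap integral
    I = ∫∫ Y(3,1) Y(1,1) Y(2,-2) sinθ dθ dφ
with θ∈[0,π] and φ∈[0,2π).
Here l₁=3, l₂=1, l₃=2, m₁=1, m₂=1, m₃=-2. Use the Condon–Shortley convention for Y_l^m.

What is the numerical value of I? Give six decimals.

Checks pass: Σm=0; 6 even; l₃=2∈[2,4].
(2·3+1)(2·1+1)(2·2+1) = 105
Δ: 2! 4! 0! / 7! → 1/105
sum: t=1:−1/4 = -1/4
3j²(3 1 2; 0 0 0) = Δ·Π!·Σ² = 3/35  (sign -1)
sum: t=2:+1/48 = 1/48
3j²(3 1 2; 1 1 -2) = Δ·Π!·Σ² = 1/105  (sign +1)
combine: 4πI² = 105·3/35·1/105 = 3/35
take √, sign -1: I = -0.08258890

-0.082589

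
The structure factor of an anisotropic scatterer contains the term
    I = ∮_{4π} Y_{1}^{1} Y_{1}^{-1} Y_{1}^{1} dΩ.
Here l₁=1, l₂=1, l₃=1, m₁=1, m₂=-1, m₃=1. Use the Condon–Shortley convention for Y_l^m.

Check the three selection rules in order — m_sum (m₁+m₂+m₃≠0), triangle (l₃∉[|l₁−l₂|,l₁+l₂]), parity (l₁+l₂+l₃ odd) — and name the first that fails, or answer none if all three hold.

m_sum

Σmᵢ = 1  ✗
l₃∈[|l₁−l₂|,l₁+l₂]=[0,2], have l₃=1
Σlᵢ = 3 ⇒ odd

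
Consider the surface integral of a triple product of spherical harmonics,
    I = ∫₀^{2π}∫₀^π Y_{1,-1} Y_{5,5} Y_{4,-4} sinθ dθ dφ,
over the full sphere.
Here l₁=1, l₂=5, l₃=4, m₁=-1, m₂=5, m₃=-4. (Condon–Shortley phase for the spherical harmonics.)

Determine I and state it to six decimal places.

-0.329416

Rules hold: Σm=0, L=10 even, 4≤4≤6.
N = 3·11·9 = 297
Δ = 2!·0!·8!/11! = 1/495
Racah Σ t=1..1: t=1:−1/576 = -1/576
⇒ 3j(1 5 4; 0 0 0)² = 5/99, sgn -1
Racah Σ t=2..2: t=2:+1/80640 = 1/80640
⇒ 3j(1 5 4; -1 5 -4)² = 1/11, sgn +1
4πI² = N·(3j₀)²·(3jₘ)² = 15/11
I = -1·√(1.36364/4π) = -0.32941575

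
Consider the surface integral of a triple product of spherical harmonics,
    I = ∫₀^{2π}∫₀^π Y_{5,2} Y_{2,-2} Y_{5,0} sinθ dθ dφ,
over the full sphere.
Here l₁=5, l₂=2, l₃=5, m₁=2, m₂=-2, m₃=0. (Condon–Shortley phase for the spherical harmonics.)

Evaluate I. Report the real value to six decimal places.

-0.191372

m-sum 0 ✓  L=12 even ✓  3≤5≤7 ✓
Π(2lᵢ+1) = 11×5×11 = 605
triangle coeff Δ(5,2,5) = 1/38610
Σ_t [0,2]: t=0:+1/2880 t=1:−1/576 t=2:+1/2880 = -1/960
(3j)²=10/429 [(5 2 5; 0 0 0)], sign=+1
Σ_t [0,0]: t=0:+1/2880 = 1/2880
(3j)²=14/429 [(5 2 5; 2 -2 0)], sign=-1
⇒ 4πI² = 700/1521
I = (-1)√(700/1521/(4π)) = -0.19137248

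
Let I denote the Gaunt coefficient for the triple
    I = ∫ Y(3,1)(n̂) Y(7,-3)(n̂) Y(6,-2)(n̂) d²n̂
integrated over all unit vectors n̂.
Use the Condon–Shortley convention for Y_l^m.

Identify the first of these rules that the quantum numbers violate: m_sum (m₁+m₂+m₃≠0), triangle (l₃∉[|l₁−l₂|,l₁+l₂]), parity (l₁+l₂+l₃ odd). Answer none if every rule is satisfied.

Σmᵢ = -4  ✗
l₃∈[|l₁−l₂|,l₁+l₂]=[4,10], have l₃=6
Σlᵢ = 16 ⇒ even

m_sum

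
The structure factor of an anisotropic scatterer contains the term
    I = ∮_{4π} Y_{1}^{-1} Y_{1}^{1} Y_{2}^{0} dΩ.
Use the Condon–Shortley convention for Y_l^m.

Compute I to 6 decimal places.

Rules hold: Σm=0, L=4 even, 0≤2≤2.
N = 3·3·5 = 45
Δ = 0!·2!·2!/5! = 1/30
Racah Σ t=0..0: t=0:+1/1 = 1/1
⇒ 3j(1 1 2; 0 0 0)² = 2/15, sgn +1
Racah Σ t=0..0: t=0:+1/4 = 1/4
⇒ 3j(1 1 2; -1 1 0)² = 1/30, sgn +1
4πI² = N·(3j₀)²·(3jₘ)² = 1/5
I = +1·√(0.2/4π) = 0.12615663

0.126157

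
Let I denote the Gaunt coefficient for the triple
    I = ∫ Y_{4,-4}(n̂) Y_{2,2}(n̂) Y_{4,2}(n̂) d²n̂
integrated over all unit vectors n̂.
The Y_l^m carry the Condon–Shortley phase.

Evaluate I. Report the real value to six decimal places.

-0.106180

m-sum 0 ✓  L=10 even ✓  2≤4≤6 ✓
Π(2lᵢ+1) = 9×5×9 = 405
triangle coeff Δ(4,2,4) = 1/13860
Σ_t [0,2]: t=0:+1/192 t=1:−1/36 t=2:+1/192 = -5/288
(3j)²=20/693 [(4 2 4; 0 0 0)], sign=-1
Σ_t [2,2]: t=2:+1/2880 = 1/2880
(3j)²=2/165 [(4 2 4; -4 2 2)], sign=+1
⇒ 4πI² = 120/847
I = (-1)√(120/847/(4π)) = -0.10618031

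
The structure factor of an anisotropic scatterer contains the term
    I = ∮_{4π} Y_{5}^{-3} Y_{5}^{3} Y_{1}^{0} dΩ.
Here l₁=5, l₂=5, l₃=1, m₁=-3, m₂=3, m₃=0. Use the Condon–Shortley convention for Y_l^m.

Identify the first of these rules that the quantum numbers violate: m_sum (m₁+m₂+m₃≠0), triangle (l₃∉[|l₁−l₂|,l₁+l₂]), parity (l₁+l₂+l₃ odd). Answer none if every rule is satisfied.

m₁+m₂+m₃ = -3 + 3 + 0 = 0  ✓
triangle: |5−5|=0 ≤ l₃=1 ≤ 5+5=10  ✓
parity: l₁+l₂+l₃ = 11 is odd  ✗

parity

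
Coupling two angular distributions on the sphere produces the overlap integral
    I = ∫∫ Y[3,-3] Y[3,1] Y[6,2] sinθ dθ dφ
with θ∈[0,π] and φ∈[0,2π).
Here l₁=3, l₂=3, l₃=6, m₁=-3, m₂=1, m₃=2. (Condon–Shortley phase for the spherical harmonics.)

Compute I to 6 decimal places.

Rules hold: Σm=0, L=12 even, 0≤6≤6.
N = 7·7·13 = 637
Δ = 0!·6!·6!/13! = 1/12012
Racah Σ t=0..0: t=0:+1/1296 = 1/1296
⇒ 3j(3 3 6; 0 0 0)² = 100/3003, sgn +1
Racah Σ t=0..0: t=0:+1/34560 = 1/34560
⇒ 3j(3 3 6; -3 1 2)² = 1/429, sgn +1
4πI² = N·(3j₀)²·(3jₘ)² = 700/14157
I = +1·√(0.0494455/4π) = 0.06272757

0.062728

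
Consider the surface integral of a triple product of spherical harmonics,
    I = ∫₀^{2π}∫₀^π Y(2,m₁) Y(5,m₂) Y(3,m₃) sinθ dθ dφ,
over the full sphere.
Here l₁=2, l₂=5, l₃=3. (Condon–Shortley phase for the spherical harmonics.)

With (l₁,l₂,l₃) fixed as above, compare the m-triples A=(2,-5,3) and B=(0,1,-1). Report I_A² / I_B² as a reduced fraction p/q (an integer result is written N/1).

Same 2,5,3: normalisation and zero-m 3j drop out of the ratio.
A: Δ: 4! 0! 6! / 11! → 1/2310; sum: t=0:+1/17280 = 1/17280; 3j²(2 5 3; 2 -5 3) = Δ·Π!·Σ² = 1/11  (sign +1)
B: Δ: 4! 0! 6! / 11! → 1/2310; sum: t=2:+1/192 = 1/192; 3j²(2 5 3; 0 1 -1) = Δ·Π!·Σ² = 3/77  (sign +1)
I_A²/I_B² = (1/11)/(3/77) = 7/3

7/3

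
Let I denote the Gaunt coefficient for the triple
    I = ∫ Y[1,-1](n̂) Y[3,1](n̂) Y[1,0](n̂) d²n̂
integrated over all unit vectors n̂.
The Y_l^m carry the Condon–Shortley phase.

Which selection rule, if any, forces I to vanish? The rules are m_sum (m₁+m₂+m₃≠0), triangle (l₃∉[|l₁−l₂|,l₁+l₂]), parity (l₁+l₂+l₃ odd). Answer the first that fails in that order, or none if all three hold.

azimuthal sum: -1 + 1 + 0 = 0  ✓
2 ≤ 1 ≤ 4 (triangle on l)  ✗
L = 1 + 3 + 1 = 5 (odd)

triangle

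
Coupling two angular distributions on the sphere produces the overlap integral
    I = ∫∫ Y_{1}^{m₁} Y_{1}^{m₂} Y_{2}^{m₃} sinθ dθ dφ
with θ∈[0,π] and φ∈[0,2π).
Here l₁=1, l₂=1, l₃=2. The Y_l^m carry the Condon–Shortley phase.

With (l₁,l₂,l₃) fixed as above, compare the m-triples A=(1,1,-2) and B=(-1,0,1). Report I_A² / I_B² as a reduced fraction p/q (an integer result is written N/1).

l's match ⇒ only the (l;m) 3-j factors differ between A and B.
A: triangle coeff Δ(1,1,2) = 1/30; Σ_t [0,0]: t=0:+1/4 = 1/4; (3j)²=1/5 [(1 1 2; 1 1 -2)], sign=+1
B: triangle coeff Δ(1,1,2) = 1/30; Σ_t [0,0]: t=0:+1/2 = 1/2; (3j)²=1/10 [(1 1 2; -1 0 1)], sign=-1
I_A²/I_B² = (1/5)/(1/10) = 2/1

2/1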